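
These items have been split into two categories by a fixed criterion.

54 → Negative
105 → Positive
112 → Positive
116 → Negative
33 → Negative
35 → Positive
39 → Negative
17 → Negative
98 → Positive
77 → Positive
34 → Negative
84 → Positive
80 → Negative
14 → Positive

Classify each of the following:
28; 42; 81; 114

The rule appears to be: multiple of 7.
28: 28 = 7·4, qualifies → Positive.
42: 42 = 7·6, qualifies → Positive.
81: 81 = 7·11 + 4, does not fit → Negative.
114: 114 = 7·16 + 2, does not fit → Negative.

Positive, Positive, Negative, Negative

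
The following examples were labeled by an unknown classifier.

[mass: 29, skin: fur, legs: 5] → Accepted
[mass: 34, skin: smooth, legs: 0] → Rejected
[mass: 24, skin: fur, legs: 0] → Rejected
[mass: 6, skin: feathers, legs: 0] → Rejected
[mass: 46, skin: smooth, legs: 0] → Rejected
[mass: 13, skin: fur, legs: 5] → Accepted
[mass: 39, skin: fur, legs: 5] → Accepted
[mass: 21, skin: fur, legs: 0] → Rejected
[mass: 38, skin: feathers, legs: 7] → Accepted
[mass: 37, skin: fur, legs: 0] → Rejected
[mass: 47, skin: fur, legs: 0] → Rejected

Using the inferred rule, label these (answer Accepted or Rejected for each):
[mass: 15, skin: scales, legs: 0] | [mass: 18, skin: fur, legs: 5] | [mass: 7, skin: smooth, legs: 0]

'Accepted' ⟺ legs ≥ 5.
[mass: 15, skin: scales, legs: 0]: Rejected (legs = 0). [mass: 18, skin: fur, legs: 5]: Accepted (legs = 5). [mass: 7, skin: smooth, legs: 0]: Rejected (legs = 0).

Rejected, Accepted, Rejected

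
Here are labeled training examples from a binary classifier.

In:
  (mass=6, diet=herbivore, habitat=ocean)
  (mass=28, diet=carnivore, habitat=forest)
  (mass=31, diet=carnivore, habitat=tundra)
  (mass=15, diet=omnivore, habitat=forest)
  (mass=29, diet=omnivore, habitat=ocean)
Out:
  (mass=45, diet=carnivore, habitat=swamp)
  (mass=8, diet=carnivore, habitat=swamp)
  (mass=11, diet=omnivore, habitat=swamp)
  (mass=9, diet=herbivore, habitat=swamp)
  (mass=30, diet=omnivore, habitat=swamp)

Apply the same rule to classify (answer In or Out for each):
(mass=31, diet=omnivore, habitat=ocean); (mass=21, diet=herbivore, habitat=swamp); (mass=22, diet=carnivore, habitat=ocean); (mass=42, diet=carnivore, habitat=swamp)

In, Out, In, Out

'In' ⟺ habitat is not swamp.
(mass=31, diet=omnivore, habitat=ocean) — habitat is ocean, hence In. (mass=21, diet=herbivore, habitat=swamp) — habitat is swamp, hence Out. (mass=22, diet=carnivore, habitat=ocean) — habitat is ocean, hence In. (mass=42, diet=carnivore, habitat=swamp) — habitat is swamp, hence Out.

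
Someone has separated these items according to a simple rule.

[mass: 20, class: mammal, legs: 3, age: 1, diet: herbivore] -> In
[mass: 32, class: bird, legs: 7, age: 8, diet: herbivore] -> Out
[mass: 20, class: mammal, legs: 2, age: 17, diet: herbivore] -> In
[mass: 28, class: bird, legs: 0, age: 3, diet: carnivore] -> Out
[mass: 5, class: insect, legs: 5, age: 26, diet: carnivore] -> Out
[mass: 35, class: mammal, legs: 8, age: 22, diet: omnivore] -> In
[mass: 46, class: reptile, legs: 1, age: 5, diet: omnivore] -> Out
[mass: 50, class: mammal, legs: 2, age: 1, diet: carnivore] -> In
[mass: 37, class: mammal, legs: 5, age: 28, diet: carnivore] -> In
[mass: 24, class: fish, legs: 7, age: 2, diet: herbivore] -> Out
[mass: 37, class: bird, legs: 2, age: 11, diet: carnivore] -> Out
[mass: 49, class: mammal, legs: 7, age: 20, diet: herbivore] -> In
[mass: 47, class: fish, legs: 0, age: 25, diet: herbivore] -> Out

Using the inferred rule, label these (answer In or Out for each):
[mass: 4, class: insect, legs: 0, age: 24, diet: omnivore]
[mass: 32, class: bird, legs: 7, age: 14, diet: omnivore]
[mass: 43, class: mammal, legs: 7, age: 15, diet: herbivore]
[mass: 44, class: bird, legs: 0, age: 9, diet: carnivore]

Out, Out, In, Out

The pattern is that an item is 'In' exactly when: class is mammal.
Out: [mass: 4, class: insect, legs: 0, age: 24, diet: omnivore], since class is insect.
Out: [mass: 32, class: bird, legs: 7, age: 14, diet: omnivore], since class is bird.
In: [mass: 43, class: mammal, legs: 7, age: 15, diet: herbivore], since class is mammal.
Out: [mass: 44, class: bird, legs: 0, age: 9, diet: carnivore], since class is bird.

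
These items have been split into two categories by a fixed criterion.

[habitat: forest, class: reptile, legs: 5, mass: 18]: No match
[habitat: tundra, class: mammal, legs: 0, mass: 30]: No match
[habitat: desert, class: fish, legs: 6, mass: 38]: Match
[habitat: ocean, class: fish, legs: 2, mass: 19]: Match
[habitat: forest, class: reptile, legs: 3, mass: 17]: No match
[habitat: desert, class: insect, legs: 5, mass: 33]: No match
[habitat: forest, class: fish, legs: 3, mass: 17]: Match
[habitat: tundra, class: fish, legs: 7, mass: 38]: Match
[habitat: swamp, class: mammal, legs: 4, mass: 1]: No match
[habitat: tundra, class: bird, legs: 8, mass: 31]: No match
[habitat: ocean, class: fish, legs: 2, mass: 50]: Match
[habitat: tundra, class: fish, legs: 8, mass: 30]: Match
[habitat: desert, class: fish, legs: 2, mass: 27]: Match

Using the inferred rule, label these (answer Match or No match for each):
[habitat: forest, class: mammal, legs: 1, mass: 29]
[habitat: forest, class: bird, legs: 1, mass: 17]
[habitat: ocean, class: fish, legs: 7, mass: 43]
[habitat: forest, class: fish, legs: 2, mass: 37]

All 'Match' examples share one property — class is fish — and every 'No match' example lacks it.
[habitat: forest, class: mammal, legs: 1, mass: 29]: class is mammal — does not fit, so No match. [habitat: forest, class: bird, legs: 1, mass: 17]: class is bird — does not fit, so No match. [habitat: ocean, class: fish, legs: 7, mass: 43]: class is fish — passes, so Match. [habitat: forest, class: fish, legs: 2, mass: 37]: class is fish — passes, so Match.

No match, No match, Match, Match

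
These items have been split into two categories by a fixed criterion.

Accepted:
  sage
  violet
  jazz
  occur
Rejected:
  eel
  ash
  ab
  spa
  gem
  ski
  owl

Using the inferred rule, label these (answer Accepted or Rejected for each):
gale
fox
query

Accepted, Rejected, Accepted

'Accepted' ⟺ length ≥ 4.
gale: length 4 — fits, so Accepted.
fox: length 3 — does not satisfy this, so Rejected.
query: length 5 — fits, so Accepted.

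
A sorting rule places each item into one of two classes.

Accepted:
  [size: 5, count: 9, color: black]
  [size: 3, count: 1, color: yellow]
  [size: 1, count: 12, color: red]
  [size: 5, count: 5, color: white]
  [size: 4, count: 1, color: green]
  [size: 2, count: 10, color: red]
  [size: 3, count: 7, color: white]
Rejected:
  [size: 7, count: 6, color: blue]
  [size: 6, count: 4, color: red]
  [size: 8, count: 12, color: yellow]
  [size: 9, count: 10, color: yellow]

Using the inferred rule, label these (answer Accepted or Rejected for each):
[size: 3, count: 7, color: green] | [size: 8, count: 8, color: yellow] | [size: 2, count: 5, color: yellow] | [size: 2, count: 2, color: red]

The rule appears to be: size ≤ 5.

Accepted, Rejected, Accepted, Accepted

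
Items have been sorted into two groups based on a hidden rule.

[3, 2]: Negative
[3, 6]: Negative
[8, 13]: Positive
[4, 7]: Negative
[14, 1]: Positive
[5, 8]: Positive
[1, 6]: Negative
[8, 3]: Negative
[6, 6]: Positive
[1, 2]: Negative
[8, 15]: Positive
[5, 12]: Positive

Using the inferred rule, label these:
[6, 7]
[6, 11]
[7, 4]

The classifier is using: sum ≥ 12.
[6, 7]: 6+7 = 13 — qualifies, so Positive. [6, 11]: 6+11 = 17 — qualifies, so Positive. [7, 4]: 7+4 = 11 — doesn't qualify, so Negative.

Positive, Positive, Negative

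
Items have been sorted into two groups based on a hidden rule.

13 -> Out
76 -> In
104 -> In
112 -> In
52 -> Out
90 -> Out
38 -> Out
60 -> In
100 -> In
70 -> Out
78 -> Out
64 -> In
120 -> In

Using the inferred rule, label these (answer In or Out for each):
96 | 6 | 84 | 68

The classifier is using: multiple of 4 AND at least 60.

In, Out, In, In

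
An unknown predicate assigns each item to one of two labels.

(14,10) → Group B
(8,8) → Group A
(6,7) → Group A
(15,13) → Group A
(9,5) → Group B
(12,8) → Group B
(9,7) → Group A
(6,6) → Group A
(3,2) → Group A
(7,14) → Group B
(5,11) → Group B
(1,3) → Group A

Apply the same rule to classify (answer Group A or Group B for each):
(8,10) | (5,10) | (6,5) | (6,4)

Group A, Group B, Group A, Group A

The pattern is that an item is 'Group A' exactly when: |first − second| ≤ 2.
(8,10) — |8−10| = 2, hence Group A. (5,10) — |5−10| = 5, hence Group B. (6,5) — |6−5| = 1, hence Group A. (6,4) — |6−4| = 2, hence Group A.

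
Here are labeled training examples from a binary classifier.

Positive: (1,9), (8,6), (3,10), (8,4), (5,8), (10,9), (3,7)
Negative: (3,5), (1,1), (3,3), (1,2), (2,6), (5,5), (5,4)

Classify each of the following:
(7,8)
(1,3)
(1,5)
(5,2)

Positive, Negative, Negative, Negative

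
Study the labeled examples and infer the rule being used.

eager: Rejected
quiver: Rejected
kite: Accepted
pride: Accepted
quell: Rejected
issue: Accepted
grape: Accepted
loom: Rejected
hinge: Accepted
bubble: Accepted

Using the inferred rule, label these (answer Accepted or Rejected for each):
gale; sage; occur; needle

The rule appears to be: ends with 'e'.

Accepted, Accepted, Rejected, Accepted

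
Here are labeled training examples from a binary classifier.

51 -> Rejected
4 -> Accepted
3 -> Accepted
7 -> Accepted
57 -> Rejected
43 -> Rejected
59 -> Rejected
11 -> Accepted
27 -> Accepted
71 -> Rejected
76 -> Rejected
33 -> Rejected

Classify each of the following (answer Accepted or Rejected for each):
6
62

Accepted, Rejected

Rule: at most 27. This holds for each 'Accepted' example and fails for each 'Rejected' one.
6 → 6 ≤ 27 → Accepted. 62 → 62 > 27 → Rejected.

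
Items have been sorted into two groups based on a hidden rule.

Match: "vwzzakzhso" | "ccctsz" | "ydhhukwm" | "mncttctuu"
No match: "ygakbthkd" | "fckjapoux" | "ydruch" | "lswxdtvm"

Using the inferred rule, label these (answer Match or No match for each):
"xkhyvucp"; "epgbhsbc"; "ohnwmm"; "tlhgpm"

The simplest hypothesis consistent with all the labels is: has a double letter.
"xkhyvucp" → no doubled letter → No match.
"epgbhsbc" → no doubled letter → No match.
"ohnwmm" → 'mm' doubled → Match.
"tlhgpm" → no doubled letter → No match.

No match, No match, Match, No match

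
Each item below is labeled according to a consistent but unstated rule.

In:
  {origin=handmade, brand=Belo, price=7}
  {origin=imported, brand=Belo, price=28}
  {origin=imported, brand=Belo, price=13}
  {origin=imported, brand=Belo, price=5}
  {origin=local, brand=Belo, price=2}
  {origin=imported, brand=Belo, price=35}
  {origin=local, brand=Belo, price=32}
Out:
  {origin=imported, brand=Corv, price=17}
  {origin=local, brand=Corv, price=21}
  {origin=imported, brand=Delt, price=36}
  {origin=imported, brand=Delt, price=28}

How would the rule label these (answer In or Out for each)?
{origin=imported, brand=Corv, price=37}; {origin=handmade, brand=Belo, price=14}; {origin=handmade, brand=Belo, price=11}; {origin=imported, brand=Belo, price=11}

Looking at the examples, the only property every 'In' case has and every 'Out' case lacks is: brand is Belo.
{origin=imported, brand=Corv, price=37}: brand is Corv, does not pass → Out. {origin=handmade, brand=Belo, price=14}: brand is Belo, satisfies this → In. {origin=handmade, brand=Belo, price=11}: brand is Belo, satisfies this → In. {origin=imported, brand=Belo, price=11}: brand is Belo, satisfies this → In.

Out, In, In, In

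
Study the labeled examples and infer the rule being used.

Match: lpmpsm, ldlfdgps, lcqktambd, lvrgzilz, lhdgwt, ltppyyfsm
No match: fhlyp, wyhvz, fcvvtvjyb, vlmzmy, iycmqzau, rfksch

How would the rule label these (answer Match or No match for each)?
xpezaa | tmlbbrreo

Every 'Match' example satisfies: starts with 'l'. None of the 'No match' examples do.
xpezaa: starts with 'x' — doesn't match, so No match.
tmlbbrreo: starts with 't' — doesn't match, so No match.

No match, No match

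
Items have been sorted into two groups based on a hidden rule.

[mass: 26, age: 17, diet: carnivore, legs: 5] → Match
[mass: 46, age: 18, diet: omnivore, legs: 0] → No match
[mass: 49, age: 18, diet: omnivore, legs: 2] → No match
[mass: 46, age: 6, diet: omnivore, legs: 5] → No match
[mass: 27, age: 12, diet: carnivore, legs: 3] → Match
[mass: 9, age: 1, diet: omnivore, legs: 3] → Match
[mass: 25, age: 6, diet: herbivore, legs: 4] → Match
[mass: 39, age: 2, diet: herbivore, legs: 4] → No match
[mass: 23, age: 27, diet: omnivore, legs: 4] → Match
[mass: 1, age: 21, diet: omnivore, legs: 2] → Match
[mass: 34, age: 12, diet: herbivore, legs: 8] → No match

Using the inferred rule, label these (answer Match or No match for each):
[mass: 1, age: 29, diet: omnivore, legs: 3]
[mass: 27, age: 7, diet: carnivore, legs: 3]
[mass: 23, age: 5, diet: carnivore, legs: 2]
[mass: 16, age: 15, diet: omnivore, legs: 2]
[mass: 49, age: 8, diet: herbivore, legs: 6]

Match, Match, Match, Match, No match

Every 'Match' example satisfies: mass ≤ 27. None of the 'No match' examples do.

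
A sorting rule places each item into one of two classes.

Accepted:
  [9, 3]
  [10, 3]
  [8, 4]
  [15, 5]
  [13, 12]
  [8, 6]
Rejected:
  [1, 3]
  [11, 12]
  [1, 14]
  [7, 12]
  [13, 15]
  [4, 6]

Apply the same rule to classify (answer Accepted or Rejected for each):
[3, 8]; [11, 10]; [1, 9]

Rejected, Accepted, Rejected

A rule that fits every label: first > second — true of each 'Accepted' example, false of each 'Rejected' one.
Rejected: [3, 8], since 3 < 8.
Accepted: [11, 10], since 11 > 10.
Rejected: [1, 9], since 1 < 9.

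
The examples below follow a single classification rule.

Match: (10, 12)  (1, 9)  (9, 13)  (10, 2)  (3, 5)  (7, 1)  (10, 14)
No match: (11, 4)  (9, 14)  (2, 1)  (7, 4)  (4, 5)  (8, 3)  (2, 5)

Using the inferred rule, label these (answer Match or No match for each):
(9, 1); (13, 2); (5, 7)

Match, No match, Match

Rule: sum is even. This holds for each 'Match' example and fails for each 'No match' one.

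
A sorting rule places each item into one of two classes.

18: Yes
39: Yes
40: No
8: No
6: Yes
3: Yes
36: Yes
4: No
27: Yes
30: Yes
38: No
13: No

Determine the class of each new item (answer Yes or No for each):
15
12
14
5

All 'Yes' examples share one property — multiple of 3 — and every 'No' example lacks it.
15: 15 = 3·5 — meets the rule, so Yes. 12: 12 = 3·4 — meets the rule, so Yes. 14: 14 = 3·4 + 2 — does not satisfy this, so No. 5: 5 = 3·1 + 2 — does not satisfy this, so No.

Yes, Yes, No, No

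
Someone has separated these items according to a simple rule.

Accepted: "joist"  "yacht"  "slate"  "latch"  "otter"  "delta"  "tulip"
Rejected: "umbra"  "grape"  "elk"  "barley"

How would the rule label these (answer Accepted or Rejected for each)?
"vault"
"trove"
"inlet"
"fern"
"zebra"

The classifier is using: contains 't'.
"vault": has 't', checks out → Accepted. "trove": has 't', checks out → Accepted. "inlet": has 't', checks out → Accepted. "fern": no 't', fails this test → Rejected. "zebra": no 't', fails this test → Rejected.

Accepted, Accepted, Accepted, Rejected, Rejected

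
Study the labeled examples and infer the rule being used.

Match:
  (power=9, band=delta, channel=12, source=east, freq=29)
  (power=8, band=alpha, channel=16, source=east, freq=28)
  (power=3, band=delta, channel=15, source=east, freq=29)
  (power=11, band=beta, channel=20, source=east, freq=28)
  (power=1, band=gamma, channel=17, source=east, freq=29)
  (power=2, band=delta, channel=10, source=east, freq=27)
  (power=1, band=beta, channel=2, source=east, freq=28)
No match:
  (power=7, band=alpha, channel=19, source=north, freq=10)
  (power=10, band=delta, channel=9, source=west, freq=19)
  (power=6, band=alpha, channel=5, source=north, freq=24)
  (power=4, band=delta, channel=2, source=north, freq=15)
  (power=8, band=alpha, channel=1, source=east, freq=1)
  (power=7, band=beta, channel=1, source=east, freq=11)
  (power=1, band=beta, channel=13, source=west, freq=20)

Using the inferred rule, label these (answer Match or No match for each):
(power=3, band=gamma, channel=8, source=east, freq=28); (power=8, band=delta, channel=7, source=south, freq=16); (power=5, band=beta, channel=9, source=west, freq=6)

Match, No match, No match

All 'Match' examples share one property — freq ≥ 27 — and every 'No match' example lacks it.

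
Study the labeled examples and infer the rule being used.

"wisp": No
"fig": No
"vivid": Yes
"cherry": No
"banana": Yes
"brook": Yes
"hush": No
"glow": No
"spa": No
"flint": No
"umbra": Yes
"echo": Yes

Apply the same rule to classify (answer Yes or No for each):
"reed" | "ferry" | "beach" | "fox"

Yes, No, Yes, No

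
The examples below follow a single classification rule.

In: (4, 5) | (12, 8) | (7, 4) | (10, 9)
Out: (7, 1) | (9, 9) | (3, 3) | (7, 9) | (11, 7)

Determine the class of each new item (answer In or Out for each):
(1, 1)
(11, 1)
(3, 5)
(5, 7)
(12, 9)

Out, Out, Out, Out, In

Looking at the examples, the only property every 'In' case has and every 'Out' case lacks is: product is even.
Out: (1, 1), since 1·1 = 1.
Out: (11, 1), since 11·1 = 11.
Out: (3, 5), since 3·5 = 15.
Out: (5, 7), since 5·7 = 35.
In: (12, 9), since 12·9 = 108.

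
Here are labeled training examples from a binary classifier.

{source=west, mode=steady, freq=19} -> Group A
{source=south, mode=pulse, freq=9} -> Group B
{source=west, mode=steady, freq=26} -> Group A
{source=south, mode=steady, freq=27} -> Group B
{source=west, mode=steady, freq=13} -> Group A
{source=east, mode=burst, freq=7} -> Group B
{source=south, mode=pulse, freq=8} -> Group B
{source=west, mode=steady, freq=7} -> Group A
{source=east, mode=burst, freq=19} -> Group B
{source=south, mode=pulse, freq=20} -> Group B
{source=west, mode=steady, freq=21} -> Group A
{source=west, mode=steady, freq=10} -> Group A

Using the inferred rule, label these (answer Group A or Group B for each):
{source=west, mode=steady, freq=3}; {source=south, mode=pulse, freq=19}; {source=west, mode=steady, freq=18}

All 'Group A' examples share one property — source is west — and every 'Group B' example lacks it.
Group A: {source=west, mode=steady, freq=3}, since source is west. Group B: {source=south, mode=pulse, freq=19}, since source is south. Group A: {source=west, mode=steady, freq=18}, since source is west.

Group A, Group B, Group A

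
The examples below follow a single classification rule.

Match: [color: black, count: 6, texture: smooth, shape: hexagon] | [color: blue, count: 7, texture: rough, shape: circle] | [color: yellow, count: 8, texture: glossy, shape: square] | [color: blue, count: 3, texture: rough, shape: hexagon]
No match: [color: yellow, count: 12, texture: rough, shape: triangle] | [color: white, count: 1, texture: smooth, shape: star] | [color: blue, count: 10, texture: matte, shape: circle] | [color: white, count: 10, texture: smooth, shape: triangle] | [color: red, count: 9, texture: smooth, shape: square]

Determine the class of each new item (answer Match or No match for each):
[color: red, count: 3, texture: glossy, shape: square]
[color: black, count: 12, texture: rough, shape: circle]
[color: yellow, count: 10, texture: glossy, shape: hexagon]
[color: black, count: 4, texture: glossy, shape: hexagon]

The pattern is that an item is 'Match' exactly when: count ≥ 3 AND count ≤ 8.
[color: red, count: 3, texture: glossy, shape: square]: Match (count = 3). [color: black, count: 12, texture: rough, shape: circle]: No match (count = 12). [color: yellow, count: 10, texture: glossy, shape: hexagon]: No match (count = 10). [color: black, count: 4, texture: glossy, shape: hexagon]: Match (count = 4).

Match, No match, No match, Match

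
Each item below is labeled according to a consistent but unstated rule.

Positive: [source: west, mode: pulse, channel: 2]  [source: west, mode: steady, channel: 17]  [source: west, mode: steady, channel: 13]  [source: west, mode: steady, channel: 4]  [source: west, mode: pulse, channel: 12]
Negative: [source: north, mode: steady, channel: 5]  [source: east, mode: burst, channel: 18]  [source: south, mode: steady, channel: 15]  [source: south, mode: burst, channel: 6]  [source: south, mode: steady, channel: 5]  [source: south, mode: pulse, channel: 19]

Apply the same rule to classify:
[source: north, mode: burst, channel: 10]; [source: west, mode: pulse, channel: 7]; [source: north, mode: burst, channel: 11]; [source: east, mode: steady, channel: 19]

Negative, Positive, Negative, Negative

Every 'Positive' example satisfies: source is west. None of the 'Negative' examples do.
[source: north, mode: burst, channel: 10]: source is north, doesn't match → Negative. [source: west, mode: pulse, channel: 7]: source is west, satisfies this → Positive. [source: north, mode: burst, channel: 11]: source is north, doesn't match → Negative. [source: east, mode: steady, channel: 19]: source is east, doesn't match → Negative.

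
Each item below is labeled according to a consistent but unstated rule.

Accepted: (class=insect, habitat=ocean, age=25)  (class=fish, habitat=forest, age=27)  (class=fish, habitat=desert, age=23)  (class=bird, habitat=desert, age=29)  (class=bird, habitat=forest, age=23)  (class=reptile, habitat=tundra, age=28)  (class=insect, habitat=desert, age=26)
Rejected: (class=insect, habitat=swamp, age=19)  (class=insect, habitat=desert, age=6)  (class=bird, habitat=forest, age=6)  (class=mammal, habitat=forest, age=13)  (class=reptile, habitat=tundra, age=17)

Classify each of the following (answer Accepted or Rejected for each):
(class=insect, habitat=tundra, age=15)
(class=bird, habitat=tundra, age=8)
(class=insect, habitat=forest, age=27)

Rejected, Rejected, Accepted

The distinguishing property — age ≥ 23 — holds for all the 'Accepted' cases and none of the 'Rejected' cases.
(class=insect, habitat=tundra, age=15) → age = 15 → Rejected.
(class=bird, habitat=tundra, age=8) → age = 8 → Rejected.
(class=insect, habitat=forest, age=27) → age = 27 → Accepted.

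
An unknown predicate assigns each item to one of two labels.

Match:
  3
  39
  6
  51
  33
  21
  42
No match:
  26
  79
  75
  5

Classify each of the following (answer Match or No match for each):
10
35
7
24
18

No match, No match, No match, Match, Match

All 'Match' examples share one property — multiple of 3 AND at most 51 — and every 'No match' example lacks it.
10: No match (10 = 3·3 + 1, 10 ≤ 51).
35: No match (35 = 3·11 + 2, 35 ≤ 51).
7: No match (7 = 3·2 + 1, 7 ≤ 51).
24: Match (24 = 3·8, 24 ≤ 51).
18: Match (18 = 3·6, 18 ≤ 51).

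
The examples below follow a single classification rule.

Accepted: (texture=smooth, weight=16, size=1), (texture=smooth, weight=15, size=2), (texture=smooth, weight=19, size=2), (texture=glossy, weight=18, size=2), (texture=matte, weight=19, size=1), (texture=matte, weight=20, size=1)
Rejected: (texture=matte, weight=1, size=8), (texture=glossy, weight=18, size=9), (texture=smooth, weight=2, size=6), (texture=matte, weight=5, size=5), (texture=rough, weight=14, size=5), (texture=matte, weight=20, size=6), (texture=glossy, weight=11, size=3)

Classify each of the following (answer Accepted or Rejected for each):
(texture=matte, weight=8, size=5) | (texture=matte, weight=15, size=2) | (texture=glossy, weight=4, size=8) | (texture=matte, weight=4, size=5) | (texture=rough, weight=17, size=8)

Rejected, Accepted, Rejected, Rejected, Rejected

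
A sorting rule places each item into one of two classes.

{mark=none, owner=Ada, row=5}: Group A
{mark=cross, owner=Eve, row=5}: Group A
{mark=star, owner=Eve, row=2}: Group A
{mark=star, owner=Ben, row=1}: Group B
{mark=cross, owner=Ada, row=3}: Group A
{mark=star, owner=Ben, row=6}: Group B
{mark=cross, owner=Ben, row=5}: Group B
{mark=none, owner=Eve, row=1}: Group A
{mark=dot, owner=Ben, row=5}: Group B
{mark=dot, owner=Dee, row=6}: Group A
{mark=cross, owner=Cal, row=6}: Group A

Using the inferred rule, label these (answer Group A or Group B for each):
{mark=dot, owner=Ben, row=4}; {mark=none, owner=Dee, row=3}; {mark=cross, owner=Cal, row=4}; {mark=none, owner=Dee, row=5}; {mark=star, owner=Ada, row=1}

Group B, Group A, Group A, Group A, Group A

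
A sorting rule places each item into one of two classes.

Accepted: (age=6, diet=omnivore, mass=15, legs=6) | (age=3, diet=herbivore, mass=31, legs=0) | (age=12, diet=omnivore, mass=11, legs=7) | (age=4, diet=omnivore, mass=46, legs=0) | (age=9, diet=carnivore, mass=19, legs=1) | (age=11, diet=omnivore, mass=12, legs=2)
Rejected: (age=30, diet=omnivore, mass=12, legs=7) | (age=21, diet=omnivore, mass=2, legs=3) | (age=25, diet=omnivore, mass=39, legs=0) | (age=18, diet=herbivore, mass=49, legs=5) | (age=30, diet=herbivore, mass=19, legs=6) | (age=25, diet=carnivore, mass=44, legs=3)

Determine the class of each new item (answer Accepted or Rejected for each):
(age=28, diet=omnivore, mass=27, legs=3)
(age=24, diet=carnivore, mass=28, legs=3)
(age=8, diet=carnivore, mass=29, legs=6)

Every 'Accepted' example satisfies: age ≤ 12. None of the 'Rejected' examples do.
(age=28, diet=omnivore, mass=27, legs=3) — age = 28, hence Rejected. (age=24, diet=carnivore, mass=28, legs=3) — age = 24, hence Rejected. (age=8, diet=carnivore, mass=29, legs=6) — age = 8, hence Accepted.

Rejected, Rejected, Accepted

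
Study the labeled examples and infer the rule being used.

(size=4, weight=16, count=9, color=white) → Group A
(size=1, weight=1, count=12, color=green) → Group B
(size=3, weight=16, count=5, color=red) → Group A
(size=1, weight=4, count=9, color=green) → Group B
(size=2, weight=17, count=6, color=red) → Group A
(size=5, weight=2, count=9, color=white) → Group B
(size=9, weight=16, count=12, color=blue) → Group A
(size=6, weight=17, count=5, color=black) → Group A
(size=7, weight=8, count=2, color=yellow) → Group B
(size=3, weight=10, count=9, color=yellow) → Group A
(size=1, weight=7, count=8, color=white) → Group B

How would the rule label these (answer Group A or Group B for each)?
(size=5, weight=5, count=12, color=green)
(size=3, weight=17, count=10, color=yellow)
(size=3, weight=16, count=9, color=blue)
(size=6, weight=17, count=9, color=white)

Group B, Group A, Group A, Group A

The common property of the 'Group A' items is: weight ≥ 10. No 'Group B' item has it.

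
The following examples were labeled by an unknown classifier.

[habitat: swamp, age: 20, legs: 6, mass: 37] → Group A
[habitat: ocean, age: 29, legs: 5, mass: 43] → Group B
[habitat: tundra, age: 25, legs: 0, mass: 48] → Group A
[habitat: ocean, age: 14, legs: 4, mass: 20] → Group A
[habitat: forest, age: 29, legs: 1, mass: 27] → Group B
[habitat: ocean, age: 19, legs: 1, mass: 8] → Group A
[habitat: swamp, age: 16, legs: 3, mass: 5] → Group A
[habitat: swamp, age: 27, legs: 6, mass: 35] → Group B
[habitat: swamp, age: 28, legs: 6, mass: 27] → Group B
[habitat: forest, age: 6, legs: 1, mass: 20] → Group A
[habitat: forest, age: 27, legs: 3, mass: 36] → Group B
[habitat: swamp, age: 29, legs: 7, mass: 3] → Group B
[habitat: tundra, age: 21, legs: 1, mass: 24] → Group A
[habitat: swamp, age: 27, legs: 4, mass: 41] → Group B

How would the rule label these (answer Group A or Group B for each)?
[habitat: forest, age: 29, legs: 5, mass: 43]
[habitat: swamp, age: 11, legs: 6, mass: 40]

Group B, Group A

The pattern is that an item is 'Group A' exactly when: age ≤ 25.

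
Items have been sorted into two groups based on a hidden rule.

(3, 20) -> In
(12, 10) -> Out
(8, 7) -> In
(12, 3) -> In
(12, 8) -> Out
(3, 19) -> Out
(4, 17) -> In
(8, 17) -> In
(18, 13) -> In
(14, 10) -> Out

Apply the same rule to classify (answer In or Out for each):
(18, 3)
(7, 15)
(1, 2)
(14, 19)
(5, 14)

In, Out, In, In, In

The simplest hypothesis consistent with all the labels is: sum is odd.
(18, 3): In (18+3 = 21).
(7, 15): Out (7+15 = 22).
(1, 2): In (1+2 = 3).
(14, 19): In (14+19 = 33).
(5, 14): In (5+14 = 19).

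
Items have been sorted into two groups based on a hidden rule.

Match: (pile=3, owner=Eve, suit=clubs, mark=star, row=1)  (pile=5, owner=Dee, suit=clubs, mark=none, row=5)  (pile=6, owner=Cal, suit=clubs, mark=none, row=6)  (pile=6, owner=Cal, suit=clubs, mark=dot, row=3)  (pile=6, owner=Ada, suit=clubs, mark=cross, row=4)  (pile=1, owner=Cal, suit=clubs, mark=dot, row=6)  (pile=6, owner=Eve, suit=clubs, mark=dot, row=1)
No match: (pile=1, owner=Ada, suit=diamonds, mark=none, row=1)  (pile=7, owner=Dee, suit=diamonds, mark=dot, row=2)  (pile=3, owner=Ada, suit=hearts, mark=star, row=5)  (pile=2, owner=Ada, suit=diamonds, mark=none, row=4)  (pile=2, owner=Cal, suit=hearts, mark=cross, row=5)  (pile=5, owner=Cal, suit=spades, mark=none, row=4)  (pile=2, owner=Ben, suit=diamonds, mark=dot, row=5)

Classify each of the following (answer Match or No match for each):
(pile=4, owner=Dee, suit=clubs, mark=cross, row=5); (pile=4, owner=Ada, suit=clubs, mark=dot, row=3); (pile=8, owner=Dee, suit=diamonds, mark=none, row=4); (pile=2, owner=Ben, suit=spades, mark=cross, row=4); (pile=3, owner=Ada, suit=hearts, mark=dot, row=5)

Every 'Match' example satisfies: suit is clubs. None of the 'No match' examples do.
(pile=4, owner=Dee, suit=clubs, mark=cross, row=5) — suit is clubs, hence Match. (pile=4, owner=Ada, suit=clubs, mark=dot, row=3) — suit is clubs, hence Match. (pile=8, owner=Dee, suit=diamonds, mark=none, row=4) — suit is diamonds, hence No match. (pile=2, owner=Ben, suit=spades, mark=cross, row=4) — suit is spades, hence No match. (pile=3, owner=Ada, suit=hearts, mark=dot, row=5) — suit is hearts, hence No match.

Match, Match, No match, No match, No match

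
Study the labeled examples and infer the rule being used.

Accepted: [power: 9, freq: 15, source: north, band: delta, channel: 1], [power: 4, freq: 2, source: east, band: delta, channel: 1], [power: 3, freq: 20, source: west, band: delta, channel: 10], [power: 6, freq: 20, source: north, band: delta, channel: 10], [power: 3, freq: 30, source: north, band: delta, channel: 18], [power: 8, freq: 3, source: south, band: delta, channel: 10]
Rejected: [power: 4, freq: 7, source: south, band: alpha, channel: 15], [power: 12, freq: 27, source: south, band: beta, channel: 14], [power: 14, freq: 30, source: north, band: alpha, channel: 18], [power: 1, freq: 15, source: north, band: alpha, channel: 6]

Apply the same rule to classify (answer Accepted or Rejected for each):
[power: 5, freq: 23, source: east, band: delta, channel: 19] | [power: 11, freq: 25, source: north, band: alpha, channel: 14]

Accepted, Rejected

The common property of the 'Accepted' items is: band is delta. No 'Rejected' item has it.
[power: 5, freq: 23, source: east, band: delta, channel: 19]: band is delta, meets the rule → Accepted.
[power: 11, freq: 25, source: north, band: alpha, channel: 14]: band is alpha, does not fit → Rejected.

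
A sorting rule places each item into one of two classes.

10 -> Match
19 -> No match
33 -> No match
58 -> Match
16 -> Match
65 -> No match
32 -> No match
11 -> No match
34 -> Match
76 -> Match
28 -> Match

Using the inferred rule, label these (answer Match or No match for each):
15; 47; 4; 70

Comparing the two groups points to one rule — ≡ 4 (mod 6).
15 — 15 mod 6 = 3, hence No match. 47 — 47 mod 6 = 5, hence No match. 4 — 4 mod 6 = 4, hence Match. 70 — 70 mod 6 = 4, hence Match.

No match, No match, Match, Match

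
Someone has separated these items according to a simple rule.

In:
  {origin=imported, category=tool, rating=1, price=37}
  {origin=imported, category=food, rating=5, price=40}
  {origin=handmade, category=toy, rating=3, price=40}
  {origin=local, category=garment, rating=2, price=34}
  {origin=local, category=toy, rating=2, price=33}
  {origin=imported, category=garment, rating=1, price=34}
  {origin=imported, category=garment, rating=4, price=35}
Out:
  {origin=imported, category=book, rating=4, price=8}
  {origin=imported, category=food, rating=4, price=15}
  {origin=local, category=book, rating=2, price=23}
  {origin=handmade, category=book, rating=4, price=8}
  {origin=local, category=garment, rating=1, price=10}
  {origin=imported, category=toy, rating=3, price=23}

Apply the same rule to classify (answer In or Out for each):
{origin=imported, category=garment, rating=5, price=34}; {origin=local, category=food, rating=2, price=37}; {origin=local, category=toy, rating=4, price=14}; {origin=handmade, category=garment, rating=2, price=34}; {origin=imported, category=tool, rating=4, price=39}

In, In, Out, In, In

One predicate separates the groups cleanly: price ≥ 33.
{origin=imported, category=garment, rating=5, price=34}: price = 34, passes → In. {origin=local, category=food, rating=2, price=37}: price = 37, passes → In. {origin=local, category=toy, rating=4, price=14}: price = 14, does not satisfy this → Out. {origin=handmade, category=garment, rating=2, price=34}: price = 34, passes → In. {origin=imported, category=tool, rating=4, price=39}: price = 39, passes → In.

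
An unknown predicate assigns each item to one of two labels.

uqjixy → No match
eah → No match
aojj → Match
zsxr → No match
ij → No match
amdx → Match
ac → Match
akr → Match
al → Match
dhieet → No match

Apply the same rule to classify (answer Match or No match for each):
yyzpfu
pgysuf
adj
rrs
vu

No match, No match, Match, No match, No match

The classifier is using: starts with 'a'.
yyzpfu — starts with 'y', hence No match. pgysuf — starts with 'p', hence No match. adj — starts with 'a', hence Match. rrs — starts with 'r', hence No match. vu — starts with 'v', hence No match.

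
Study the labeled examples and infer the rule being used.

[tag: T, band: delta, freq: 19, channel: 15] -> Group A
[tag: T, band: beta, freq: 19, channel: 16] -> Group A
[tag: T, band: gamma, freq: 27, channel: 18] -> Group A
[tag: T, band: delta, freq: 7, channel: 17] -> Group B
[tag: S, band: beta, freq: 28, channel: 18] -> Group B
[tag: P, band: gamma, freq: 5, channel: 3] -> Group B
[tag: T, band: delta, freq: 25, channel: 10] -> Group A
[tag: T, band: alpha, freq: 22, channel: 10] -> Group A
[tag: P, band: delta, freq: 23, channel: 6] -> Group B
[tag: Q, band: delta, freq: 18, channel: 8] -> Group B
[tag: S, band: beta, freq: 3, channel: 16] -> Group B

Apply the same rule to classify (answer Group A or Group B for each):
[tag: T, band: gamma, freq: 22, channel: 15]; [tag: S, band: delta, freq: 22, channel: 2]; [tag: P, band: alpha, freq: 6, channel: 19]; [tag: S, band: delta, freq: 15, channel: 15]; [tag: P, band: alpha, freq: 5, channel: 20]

A rule that fits every label: tag is T AND freq ≥ 18 — true of each 'Group A' example, false of each 'Group B' one.
Group A: [tag: T, band: gamma, freq: 22, channel: 15], since tag is T, freq = 22.
Group B: [tag: S, band: delta, freq: 22, channel: 2], since tag is S, freq = 22.
Group B: [tag: P, band: alpha, freq: 6, channel: 19], since tag is P, freq = 6.
Group B: [tag: S, band: delta, freq: 15, channel: 15], since tag is S, freq = 15.
Group B: [tag: P, band: alpha, freq: 5, channel: 20], since tag is P, freq = 5.

Group A, Group B, Group B, Group B, Group B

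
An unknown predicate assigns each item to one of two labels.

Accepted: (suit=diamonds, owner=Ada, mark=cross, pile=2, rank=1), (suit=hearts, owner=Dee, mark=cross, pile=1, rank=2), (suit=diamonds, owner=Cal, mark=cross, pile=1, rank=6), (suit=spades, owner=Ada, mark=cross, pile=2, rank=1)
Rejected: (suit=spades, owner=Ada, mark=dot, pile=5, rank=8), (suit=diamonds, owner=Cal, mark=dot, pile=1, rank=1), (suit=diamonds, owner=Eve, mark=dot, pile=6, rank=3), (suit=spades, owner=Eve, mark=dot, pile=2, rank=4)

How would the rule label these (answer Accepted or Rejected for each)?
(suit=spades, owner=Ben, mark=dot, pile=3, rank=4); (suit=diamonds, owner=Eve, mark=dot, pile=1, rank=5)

Rejected, Rejected

The pattern is that an item is 'Accepted' exactly when: mark is cross.
(suit=spades, owner=Ben, mark=dot, pile=3, rank=4): Rejected (mark is dot). (suit=diamonds, owner=Eve, mark=dot, pile=1, rank=5): Rejected (mark is dot).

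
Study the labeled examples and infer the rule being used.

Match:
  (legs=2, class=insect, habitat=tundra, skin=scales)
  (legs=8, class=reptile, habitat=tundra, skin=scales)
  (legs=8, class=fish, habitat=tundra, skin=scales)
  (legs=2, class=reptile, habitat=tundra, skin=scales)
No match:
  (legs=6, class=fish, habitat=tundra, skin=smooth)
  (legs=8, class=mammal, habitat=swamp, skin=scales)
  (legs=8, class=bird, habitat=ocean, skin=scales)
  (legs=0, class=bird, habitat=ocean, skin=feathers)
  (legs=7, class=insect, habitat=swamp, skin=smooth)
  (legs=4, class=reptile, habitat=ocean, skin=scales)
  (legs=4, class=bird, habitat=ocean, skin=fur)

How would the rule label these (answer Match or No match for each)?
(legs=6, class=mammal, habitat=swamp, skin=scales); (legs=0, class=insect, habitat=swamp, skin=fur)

The common property of the 'Match' items is: skin is scales AND habitat is tundra. No 'No match' item has it.
(legs=6, class=mammal, habitat=swamp, skin=scales): skin is scales, habitat is swamp — doesn't match, so No match. (legs=0, class=insect, habitat=swamp, skin=fur): skin is fur, habitat is swamp — doesn't match, so No match.

No match, No match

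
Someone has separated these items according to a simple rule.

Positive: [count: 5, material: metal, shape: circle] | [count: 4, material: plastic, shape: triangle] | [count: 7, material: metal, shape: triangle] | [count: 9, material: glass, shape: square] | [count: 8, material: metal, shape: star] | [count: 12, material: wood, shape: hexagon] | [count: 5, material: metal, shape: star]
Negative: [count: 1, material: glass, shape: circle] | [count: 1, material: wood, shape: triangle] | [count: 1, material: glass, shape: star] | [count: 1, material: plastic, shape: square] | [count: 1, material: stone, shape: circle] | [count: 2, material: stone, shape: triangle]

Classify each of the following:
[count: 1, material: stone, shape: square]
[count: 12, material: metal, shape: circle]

The common property of the 'Positive' items is: count ≥ 4. No 'Negative' item has it.
[count: 1, material: stone, shape: square]: count = 1 — doesn't qualify, so Negative.
[count: 12, material: metal, shape: circle]: count = 12 — fits, so Positive.

Negative, Positive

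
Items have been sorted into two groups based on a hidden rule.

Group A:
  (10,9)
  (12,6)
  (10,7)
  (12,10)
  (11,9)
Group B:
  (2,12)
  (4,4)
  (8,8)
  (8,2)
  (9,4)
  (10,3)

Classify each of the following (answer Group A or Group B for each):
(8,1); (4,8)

Group B, Group B

Rule: sum ≥ 17. This holds for each 'Group A' example and fails for each 'Group B' one.
(8,1) — 8+1 = 9, hence Group B.
(4,8) — 4+8 = 12, hence Group B.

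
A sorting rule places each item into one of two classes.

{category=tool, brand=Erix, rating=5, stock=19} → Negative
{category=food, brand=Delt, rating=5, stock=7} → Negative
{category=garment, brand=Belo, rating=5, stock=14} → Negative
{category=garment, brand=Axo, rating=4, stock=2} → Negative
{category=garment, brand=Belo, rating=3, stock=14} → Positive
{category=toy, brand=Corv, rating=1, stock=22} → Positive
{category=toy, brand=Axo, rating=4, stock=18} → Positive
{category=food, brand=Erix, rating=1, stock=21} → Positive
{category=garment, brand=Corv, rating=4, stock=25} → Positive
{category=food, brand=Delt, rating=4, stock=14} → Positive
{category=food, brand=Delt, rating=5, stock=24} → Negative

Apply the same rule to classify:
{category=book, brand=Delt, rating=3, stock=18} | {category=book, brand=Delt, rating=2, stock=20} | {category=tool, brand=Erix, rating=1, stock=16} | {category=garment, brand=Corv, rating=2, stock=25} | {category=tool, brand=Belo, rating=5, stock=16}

Positive, Positive, Positive, Positive, Negative

Rule: rating ≤ 4 AND stock ≥ 7. This holds for each 'Positive' example and fails for each 'Negative' one.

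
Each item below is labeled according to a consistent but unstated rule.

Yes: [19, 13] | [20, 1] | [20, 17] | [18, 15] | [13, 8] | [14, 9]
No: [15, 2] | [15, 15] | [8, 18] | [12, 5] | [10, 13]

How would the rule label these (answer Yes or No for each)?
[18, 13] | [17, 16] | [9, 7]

The classifier is using: first > second AND sum ≥ 21.
[18, 13]: Yes (18 > 13, 18+13 = 31). [17, 16]: Yes (17 > 16, 17+16 = 33). [9, 7]: No (9 > 7, 9+7 = 16).

Yes, Yes, No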